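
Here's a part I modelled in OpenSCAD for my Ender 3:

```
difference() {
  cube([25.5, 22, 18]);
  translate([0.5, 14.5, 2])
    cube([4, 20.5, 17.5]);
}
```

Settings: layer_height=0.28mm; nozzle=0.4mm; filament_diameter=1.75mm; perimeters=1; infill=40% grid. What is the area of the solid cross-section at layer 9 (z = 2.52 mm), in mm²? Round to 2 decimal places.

At z = 2.52 mm: the cube is present — its section is the full 25.5×22 rectangle (area 561.00 mm²); the cube at (0.5, 14.5) (footprint 4×20.5) is included at this height (area 82.00 mm²); Subtracting the remaining from the first: starting from the 25.5×22 cube (561.00 mm²), the 4×20.5 cube at (0.5, 14.5) partially overlaps it — only the 30.00 mm² overlap (of its 82.00 mm²) is removed, clipping the outline — area = 531.00 mm². Overall, the cross-section is a single solid region. Net area = 531.00 mm².

531.00 mm²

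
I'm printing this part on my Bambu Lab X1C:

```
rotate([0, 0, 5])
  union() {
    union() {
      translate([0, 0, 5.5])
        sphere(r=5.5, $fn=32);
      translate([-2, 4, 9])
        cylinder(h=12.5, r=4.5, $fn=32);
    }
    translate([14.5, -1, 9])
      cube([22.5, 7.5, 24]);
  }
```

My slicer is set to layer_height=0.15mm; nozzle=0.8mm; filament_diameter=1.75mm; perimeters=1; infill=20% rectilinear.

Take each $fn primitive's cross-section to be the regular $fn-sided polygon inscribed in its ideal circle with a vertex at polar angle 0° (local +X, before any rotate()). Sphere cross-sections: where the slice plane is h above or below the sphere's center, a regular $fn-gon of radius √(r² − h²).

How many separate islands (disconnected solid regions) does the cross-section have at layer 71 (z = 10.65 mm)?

At z = 10.65 mm: the r=5.5 sphere slices to a regular 32-gon of circumradius 1.931 (√(r²−h²) with h=5.15 from center); the cylinder at (-2, 4): section is a regular 32-gon, circumradius r=4.5; Combining (union): the regions partially overlap (shared area 5.33 mm²), so overlapping operands fuse into one piece — 1 connected region; the cube at (14.5, -1) is present — its section is the full 22.5×7.5 rectangle; Combining (union): the 2 present regions are separate (no shared area or edge), so areas and boundary lengths simply add and each stays a separate island — 2 connected regions; (whole slice rotated 5° about Z — lengths, areas and connectivity unchanged). Overall, the cross-section has 2 separate islands. Island count = 2.

2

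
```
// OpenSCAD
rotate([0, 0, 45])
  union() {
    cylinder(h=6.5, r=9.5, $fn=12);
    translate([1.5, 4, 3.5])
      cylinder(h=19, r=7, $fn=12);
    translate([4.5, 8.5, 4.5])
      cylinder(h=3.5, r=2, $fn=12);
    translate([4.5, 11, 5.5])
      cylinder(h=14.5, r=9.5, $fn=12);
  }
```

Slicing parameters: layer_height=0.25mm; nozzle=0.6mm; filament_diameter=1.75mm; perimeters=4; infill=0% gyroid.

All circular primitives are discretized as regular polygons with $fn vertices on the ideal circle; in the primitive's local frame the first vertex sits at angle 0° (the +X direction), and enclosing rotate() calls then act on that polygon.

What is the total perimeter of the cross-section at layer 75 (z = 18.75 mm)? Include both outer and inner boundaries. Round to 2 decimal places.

68.09 mm

At z = 18.75 mm: the cylinder does not reach this height (z outside [0, 6.5]); the cylinder at (1.5, 4): section is a regular 12-gon, circumradius r=7 (perimeter = 2·12·7.000·sin(180°/12) = 43.48 mm); the cylinder at (4.5, 8.5) is not intersected at this z (z outside [4.5, 8]); the cylinder at (4.5, 11): section is a regular 12-gon, circumradius r=9.5 (perimeter = 2·12·9.500·sin(180°/12) = 59.01 mm); Merging all regions: the regions partially overlap (shared area 83.68 mm²), so the edge portions inside another operand are dropped and the merged outline is re-measured after clipping — boundary = 68.09 mm; (whole slice rotated 45° about Z — lengths, areas and connectivity unchanged). Overall, the cross-section is a single solid region. Total boundary length (outer) = 68.09 mm.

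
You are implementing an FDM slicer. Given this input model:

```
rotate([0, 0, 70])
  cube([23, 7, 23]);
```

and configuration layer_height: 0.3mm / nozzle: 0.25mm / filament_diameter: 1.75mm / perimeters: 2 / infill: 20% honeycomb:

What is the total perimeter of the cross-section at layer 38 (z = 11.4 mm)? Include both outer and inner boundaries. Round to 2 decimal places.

60.00 mm

At z = 11.4 mm: the 23×7 cube contributes its full rectangle (perimeter 60.00 mm); (rotated 70° about Z; rotation is an isometry so areas/perimeters/island counts are preserved). Overall, the cross-section is a single solid region. Total boundary length (outer) = 60.00 mm.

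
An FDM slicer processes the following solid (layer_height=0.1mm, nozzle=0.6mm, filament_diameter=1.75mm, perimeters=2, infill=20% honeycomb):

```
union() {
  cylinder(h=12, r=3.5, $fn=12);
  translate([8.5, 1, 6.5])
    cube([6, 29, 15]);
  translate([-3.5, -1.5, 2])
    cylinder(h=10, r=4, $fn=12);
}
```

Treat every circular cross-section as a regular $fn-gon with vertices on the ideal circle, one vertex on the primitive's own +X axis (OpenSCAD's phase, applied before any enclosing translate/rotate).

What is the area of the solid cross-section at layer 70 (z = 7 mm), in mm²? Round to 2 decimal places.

At z = 7 mm: the cylinder: section is a regular 12-gon, circumradius r=3.5 (area = (12/2)·3.500²·sin(360°/12) = 36.75 mm²); the 6×29 cube at (8.5, 1) contributes its full rectangle (area 174.00 mm²); the r=4 cylinder at (-3.5, -1.5) contributes a regular 12-gon of circumradius 4 (area = (12/2)·4.000²·sin(360°/12) = 48.00 mm²); Taking the union: the regions partially overlap — summed areas 258.75 mm² minus the doubly-counted overlap 15.52 mm² gives 243.23 mm² — area = 243.23 mm². Overall, the cross-section has 2 separate islands. Net area = 243.23 mm².

243.23 mm²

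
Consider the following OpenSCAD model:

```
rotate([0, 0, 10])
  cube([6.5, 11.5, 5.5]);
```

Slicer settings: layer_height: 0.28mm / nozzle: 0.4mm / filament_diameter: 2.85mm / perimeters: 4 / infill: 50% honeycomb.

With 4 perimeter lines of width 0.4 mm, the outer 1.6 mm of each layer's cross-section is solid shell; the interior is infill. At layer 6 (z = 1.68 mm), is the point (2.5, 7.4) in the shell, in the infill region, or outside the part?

infill

At z = 1.68 mm: the cube is present — its section is the full 6.5×11.5 rectangle; (whole slice rotated 10° about Z — lengths, areas and connectivity unchanged). Overall, the cross-section is a single solid region. Undo the 10° rotation: the query point maps to (3.747, 6.853) in the un-rotated model frame. The nearest boundary edge runs (6.50, 0.00)→(6.50, 11.50); distance from the point to it = 2.75 mm. The point is inside the cross-section and 2.75 mm from the nearest boundary — more than the 1.6 mm shell width (4 × 0.4), so it's in the infill interior.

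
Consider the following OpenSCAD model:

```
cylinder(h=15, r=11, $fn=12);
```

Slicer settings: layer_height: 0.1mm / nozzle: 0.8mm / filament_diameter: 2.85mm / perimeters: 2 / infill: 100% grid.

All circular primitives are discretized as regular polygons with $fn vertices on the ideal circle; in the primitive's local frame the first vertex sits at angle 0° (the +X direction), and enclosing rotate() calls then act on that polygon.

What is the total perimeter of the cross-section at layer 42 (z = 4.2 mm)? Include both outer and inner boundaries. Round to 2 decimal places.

At z = 4.2 mm: the r=11 cylinder gives a regular 12-gon of circumradius 11 (constant along its height) (perimeter = 2·12·11.000·sin(180°/12) = 68.33 mm). Overall, the cross-section is a single solid region. Total boundary length (outer) = 68.33 mm.

68.33 mm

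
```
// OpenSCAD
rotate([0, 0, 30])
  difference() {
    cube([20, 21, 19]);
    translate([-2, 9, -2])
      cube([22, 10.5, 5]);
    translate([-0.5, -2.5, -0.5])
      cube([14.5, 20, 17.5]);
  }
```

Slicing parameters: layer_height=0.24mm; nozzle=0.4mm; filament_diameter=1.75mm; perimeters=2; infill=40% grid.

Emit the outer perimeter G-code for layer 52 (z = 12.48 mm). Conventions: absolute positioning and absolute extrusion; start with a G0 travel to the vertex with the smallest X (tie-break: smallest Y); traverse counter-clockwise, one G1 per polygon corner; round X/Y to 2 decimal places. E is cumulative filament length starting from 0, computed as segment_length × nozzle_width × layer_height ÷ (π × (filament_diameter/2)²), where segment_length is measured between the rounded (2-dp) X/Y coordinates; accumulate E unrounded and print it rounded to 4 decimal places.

At z = 12.48 mm: the 20×21 cube contributes its full rectangle; the cube at (-2, 9) is absent (z outside [-2, 3]); the 14.5×20 cube at (-0.5, -2.5) contributes its full rectangle; Taking the first minus the rest: starting from the 20×21 cube, the 14.5×20 cube at (-0.5, -2.5) partially overlaps it — only the 245.00 mm² overlap (of its 290.00 mm²) is removed, clipping the outline — 1 connected region; (rotated 30° about Z; rotation is an isometry so areas/perimeters/island counts are preserved). The outline is a single polygon with 6 vertices. Extrusion per mm of travel: 0.4 × 0.24 / (π × 0.875²) = 0.039912. Accumulating E over each segment gives final E = 3.2730.

G0 X-10.50 Y18.19 Z12.48
G1 X-8.75 Y15.16 E0.1397
G1 X3.37 Y22.16 E0.6983
G1 X12.12 Y7.00 E1.3969
G1 X17.32 Y10.00 E1.6365
G1 X6.82 Y28.19 E2.4748
G1 X-10.50 Y18.19 E3.2730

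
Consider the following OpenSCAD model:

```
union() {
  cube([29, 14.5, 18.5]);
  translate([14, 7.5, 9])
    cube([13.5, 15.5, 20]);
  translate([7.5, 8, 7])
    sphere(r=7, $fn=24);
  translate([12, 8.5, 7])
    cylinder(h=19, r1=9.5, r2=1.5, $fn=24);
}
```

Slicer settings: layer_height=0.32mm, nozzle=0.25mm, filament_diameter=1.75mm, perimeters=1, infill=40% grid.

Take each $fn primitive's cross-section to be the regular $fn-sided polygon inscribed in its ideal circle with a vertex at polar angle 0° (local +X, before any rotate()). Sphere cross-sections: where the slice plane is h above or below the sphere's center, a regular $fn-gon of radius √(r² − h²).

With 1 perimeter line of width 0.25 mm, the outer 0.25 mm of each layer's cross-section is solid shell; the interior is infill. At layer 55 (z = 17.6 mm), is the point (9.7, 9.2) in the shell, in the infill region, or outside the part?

At z = 17.6 mm: the cube is present — its section is the full 29×14.5 rectangle; the cube at (14, 7.5) (footprint 13.5×15.5) is included at this height; the sphere at (7.5, 8) is not intersected at this z (|z−center|=10.600 > r=7); the cone at (12, 8.5) contributes a regular 24-gon of circumradius 5.037 (interpolated between r1=9.5 and r2=1.5 at t=0.558); Taking the union: the regions partially overlap (shared area 173.29 mm²), so overlapping operands fuse into one piece — 1 connected region. Overall, the cross-section is a single solid region. The nearest boundary edge runs (0.00, 14.50)→(14.00, 14.50); distance from the point to it = 5.30 mm. The point is inside the cross-section and 5.30 mm from the nearest boundary — more than the 0.25 mm shell width (1 × 0.25), so it's in the infill interior.

infill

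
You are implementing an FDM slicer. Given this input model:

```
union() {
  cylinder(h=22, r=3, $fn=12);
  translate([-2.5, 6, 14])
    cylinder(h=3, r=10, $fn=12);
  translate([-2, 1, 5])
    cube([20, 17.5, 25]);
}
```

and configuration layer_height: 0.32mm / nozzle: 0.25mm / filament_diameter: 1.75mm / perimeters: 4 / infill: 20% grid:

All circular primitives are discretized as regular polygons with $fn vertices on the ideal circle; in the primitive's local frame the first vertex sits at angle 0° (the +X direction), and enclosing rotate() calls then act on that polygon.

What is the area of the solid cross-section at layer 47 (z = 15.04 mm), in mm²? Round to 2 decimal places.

535.82 mm²

At z = 15.04 mm: the r=3 cylinder contributes a regular 12-gon of circumradius 3 (area = (12/2)·3.000²·sin(360°/12) = 27.00 mm²); the cylinder at (-2.5, 6): section is a regular 12-gon, circumradius r=10 (area = (12/2)·10.000²·sin(360°/12) = 300.00 mm²); the 20×17.5 cube at (-2, 1) contributes its full rectangle (area 350.00 mm²); Merging all regions: the regions partially overlap — summed areas 677.00 mm² minus the doubly-counted overlap 141.18 mm² gives 535.82 mm² — area = 535.82 mm². Overall, the cross-section is a single solid region. Net area = 535.82 mm².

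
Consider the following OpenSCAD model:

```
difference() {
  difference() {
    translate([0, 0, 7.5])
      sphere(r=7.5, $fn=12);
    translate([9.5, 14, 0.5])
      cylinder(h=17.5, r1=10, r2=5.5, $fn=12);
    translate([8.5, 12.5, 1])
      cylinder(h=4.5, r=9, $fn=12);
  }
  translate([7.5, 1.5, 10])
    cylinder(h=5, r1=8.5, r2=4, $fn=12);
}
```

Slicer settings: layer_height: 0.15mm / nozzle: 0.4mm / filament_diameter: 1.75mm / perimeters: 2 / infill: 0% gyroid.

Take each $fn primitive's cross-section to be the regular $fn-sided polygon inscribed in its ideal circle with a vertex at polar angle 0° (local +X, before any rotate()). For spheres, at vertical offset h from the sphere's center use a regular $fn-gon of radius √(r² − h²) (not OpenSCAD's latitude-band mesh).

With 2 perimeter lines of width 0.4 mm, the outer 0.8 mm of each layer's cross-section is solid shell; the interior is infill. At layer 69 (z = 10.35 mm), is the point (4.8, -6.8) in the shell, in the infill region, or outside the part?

outside

At z = 10.35 mm: the sphere: section is a regular 12-gon, circumradius = √(r²−h²) = √(7.5²−2.85²) = 6.937; the cone at (9.5, 14) (r1=10→r2=5.5) has section circumradius 7.467 here — a regular 12-gon; the cylinder at (8.5, 12.5) does not reach this height (z outside [1, 5.5]); Subtracting the remaining from the first: starting from the r=7.5 sphere, the cone at (9.5, 14) misses the remaining region (no effect) — 1 connected region; the cone at (7.5, 1.5) contributes a regular 12-gon of circumradius 8.185 (interpolated between r1=8.5 and r2=4 at t=0.070); After the difference (first − rest): starting from that combined region, the cone at (7.5, 1.5) partially overlaps it — only the 63.33 mm² overlap (of its 200.98 mm²) is removed, clipping the outline — 1 connected region. Overall, the cross-section is a single solid region. The nearest boundary edge runs (3.79, -5.69)→(3.47, -6.01); distance from the point to it = 1.50 mm. The point is not inside any of the regions above, so it lies outside the cross-section (1.50 mm from the nearest boundary).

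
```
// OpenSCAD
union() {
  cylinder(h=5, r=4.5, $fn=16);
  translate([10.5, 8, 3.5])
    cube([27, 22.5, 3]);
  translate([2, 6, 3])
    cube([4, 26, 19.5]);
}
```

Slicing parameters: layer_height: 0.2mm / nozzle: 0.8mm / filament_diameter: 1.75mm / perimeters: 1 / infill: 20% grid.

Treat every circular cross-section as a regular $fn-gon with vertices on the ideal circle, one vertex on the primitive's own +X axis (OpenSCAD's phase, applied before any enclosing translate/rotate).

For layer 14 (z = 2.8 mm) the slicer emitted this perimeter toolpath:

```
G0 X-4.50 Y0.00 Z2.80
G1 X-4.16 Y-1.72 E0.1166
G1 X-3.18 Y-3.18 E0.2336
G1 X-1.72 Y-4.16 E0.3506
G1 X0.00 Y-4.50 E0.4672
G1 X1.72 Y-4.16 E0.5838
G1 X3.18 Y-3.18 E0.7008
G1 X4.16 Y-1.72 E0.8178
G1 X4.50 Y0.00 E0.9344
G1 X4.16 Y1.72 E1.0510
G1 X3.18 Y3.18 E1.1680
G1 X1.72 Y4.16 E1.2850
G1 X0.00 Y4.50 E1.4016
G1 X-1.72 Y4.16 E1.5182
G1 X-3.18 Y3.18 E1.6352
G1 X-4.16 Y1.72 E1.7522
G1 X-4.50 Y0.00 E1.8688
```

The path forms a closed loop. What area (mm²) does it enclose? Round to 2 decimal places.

Apply the shoelace formula to the sequence of (X, Y) vertices; enclosed area = 62.00 mm².

62.00 mm²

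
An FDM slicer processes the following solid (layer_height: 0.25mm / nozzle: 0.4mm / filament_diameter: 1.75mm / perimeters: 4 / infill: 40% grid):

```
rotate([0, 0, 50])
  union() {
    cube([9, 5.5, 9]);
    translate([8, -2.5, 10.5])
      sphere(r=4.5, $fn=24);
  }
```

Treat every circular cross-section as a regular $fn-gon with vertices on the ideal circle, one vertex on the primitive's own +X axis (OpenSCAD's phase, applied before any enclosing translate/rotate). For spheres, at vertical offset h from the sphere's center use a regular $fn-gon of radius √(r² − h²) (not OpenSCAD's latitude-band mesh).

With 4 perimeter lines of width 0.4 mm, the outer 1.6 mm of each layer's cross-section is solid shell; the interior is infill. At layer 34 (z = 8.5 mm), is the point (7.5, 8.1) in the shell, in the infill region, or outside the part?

At z = 8.5 mm: the 9×5.5 cube contributes its full rectangle; the r=4.5 sphere at (8, -2.5) contributes a regular 24-gon of circumradius √(4.5²−2²) = 4.031; Combining (union): the regions partially overlap (shared area 4.76 mm²), so overlapping operands fuse into one piece — 1 connected region; (rotated 50° about Z; rotation is an isometry so areas/perimeters/island counts are preserved). Overall, the cross-section is a single solid region. Undo the 50° rotation: the query point maps to (11.026, -0.539) in the un-rotated model frame. The nearest boundary edge runs (10.85, 0.35)→(11.49, -0.48); distance from the point to it = 0.40 mm. The point is inside the cross-section, 0.40 mm from the nearest boundary — within the 1.6 mm shell band (4 × 0.4).

shell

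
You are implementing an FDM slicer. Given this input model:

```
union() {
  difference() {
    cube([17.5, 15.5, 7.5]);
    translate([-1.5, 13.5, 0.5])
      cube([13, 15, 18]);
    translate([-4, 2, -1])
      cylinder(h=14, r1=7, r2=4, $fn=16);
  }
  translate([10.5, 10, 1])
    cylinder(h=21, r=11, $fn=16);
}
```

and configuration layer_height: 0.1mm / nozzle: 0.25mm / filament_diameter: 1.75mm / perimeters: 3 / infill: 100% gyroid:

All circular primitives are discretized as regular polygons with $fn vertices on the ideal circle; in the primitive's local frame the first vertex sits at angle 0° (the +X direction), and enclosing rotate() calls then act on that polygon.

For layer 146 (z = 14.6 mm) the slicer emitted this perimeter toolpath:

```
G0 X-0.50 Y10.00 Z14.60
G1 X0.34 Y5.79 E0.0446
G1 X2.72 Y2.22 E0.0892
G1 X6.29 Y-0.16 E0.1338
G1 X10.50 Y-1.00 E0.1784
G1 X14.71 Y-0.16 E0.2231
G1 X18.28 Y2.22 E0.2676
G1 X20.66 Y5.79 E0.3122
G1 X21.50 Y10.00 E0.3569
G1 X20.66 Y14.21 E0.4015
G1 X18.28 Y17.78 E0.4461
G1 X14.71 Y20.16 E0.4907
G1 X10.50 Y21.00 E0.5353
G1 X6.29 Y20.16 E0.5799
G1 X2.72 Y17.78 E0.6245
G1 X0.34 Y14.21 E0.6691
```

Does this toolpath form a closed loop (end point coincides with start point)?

no

Start point (G0): (-0.50, 10.00). End point (last G1): the path does not return to the start — open.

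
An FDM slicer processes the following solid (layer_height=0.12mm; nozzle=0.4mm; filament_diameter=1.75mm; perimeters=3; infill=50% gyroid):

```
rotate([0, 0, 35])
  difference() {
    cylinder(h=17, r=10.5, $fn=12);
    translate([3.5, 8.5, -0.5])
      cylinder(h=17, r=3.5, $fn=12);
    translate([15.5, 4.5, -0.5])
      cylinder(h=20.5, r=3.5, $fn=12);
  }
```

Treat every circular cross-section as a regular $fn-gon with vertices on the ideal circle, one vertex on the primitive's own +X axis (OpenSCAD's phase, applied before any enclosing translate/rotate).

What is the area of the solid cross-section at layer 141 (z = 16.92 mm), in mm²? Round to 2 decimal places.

At z = 16.92 mm: the r=10.5 cylinder gives a regular 12-gon of circumradius 10.5 (constant along its height) (area = (12/2)·10.500²·sin(360°/12) = 330.75 mm²); the cylinder at (3.5, 8.5) is absent (z outside [-0.5, 16.5]); the cylinder at (15.5, 4.5): section is a regular 12-gon, circumradius r=3.5 (area = (12/2)·3.500²·sin(360°/12) = 36.75 mm²); Taking the first minus the rest: starting from the r=10.5 cylinder (330.75 mm²), the r=3.5 cylinder at (15.5, 4.5) misses the remaining region (no effect) — area = 330.75 mm²; (rotated 35° about Z; rotation is an isometry so areas/perimeters/island counts are preserved). Overall, the cross-section is a single solid region. Net area = 330.75 mm².

330.75 mm²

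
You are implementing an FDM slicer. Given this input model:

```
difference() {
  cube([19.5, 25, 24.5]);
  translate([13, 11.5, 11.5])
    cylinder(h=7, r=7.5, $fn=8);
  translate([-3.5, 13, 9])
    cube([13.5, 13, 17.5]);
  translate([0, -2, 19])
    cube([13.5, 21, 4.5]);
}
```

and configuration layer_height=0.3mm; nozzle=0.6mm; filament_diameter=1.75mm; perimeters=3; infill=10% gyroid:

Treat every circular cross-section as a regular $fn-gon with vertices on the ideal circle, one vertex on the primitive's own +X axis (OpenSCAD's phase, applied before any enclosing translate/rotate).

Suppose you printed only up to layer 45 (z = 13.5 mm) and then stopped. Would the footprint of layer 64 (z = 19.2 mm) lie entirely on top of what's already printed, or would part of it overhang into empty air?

part overhangs

Compare the two slices. At z = 13.5: the cube (footprint 19.5×25) is included at this height (area 487.50 mm²); the r=7.5 cylinder at (13, 11.5) contributes a regular 8-gon of circumradius 7.5 (area = (8/2)·7.500²·sin(360°/8) = 159.10 mm²); the 13.5×13 cube at (-3.5, 13) contributes its full rectangle (area 175.50 mm²); the cube at (0, -2) does not reach this height (z outside [19, 23.5]); Subtracting the remaining from the first: starting from the 19.5×25 cube (487.50 mm²), the r=7.5 cylinder at (13, 11.5) partially overlaps it — only the 156.68 mm² overlap (of its 159.10 mm²) is removed, clipping the outline; the 13.5×13 cube at (-3.5, 13) partially overlaps it — only the 107.15 mm² overlap (of its 175.50 mm²) is removed, clipping the outline — area = 223.67 mm². At z = 19.2: the cube (footprint 19.5×25) is included at this height (area 487.50 mm²); the cylinder at (13, 11.5) is absent (z outside [11.5, 18.5]); the cube at (-3.5, 13) (footprint 13.5×13) is included at this height (area 175.50 mm²); the cube at (0, -2) (footprint 13.5×21) is included at this height (area 283.50 mm²); Subtracting the remaining from the first: starting from the 19.5×25 cube (487.50 mm²), the 13.5×13 cube at (-3.5, 13) partially overlaps it — only the 120.00 mm² overlap (of its 175.50 mm²) is removed, clipping the outline; the 13.5×21 cube at (0, -2) partially overlaps it — only the 196.50 mm² overlap (of its 283.50 mm²) is removed, clipping the outline — area = 171.00 mm². Checking containment: at z = 19.2 the cross-section extends beyond the z = 13.5 cross-section by about 69.74 mm².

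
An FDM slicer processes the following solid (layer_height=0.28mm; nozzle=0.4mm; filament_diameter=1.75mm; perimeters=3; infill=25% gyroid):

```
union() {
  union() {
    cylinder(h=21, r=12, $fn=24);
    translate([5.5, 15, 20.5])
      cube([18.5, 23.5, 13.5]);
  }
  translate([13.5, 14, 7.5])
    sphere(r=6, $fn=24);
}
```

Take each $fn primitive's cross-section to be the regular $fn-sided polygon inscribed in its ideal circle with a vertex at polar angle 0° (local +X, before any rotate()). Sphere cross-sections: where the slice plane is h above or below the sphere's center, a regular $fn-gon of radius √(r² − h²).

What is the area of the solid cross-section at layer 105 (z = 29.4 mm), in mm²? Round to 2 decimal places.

At z = 29.4 mm: the cylinder is absent (z outside [0, 21]); the cube at (5.5, 15) (footprint 18.5×23.5) is included at this height (area 434.75 mm²); Taking the union: only the 18.5×23.5 cube at (5.5, 15) is present, so the union is just that shape — area = 434.75 mm²; the sphere at (13.5, 14) does not reach this height (|z−center|=21.900 > r=6); Combining (union): only the result so far is present, so the union is just that shape — area = 434.75 mm². Overall, the cross-section is a single solid region. Net area = 434.75 mm².

434.75 mm²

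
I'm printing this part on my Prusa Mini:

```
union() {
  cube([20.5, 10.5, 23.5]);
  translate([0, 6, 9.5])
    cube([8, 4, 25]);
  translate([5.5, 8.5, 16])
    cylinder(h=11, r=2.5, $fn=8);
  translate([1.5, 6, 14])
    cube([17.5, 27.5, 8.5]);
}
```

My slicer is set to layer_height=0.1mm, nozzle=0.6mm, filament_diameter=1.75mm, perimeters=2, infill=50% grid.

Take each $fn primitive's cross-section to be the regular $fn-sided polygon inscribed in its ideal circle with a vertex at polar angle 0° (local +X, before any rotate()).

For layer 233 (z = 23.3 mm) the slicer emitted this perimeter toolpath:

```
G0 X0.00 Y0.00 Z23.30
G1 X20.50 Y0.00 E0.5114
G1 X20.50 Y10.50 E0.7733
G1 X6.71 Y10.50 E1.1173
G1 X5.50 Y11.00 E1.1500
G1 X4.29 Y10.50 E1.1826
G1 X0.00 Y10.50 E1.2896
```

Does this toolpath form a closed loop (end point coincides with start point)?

Start point (G0): (0.00, 0.00). End point (last G1): the path does not return to the start — open.

no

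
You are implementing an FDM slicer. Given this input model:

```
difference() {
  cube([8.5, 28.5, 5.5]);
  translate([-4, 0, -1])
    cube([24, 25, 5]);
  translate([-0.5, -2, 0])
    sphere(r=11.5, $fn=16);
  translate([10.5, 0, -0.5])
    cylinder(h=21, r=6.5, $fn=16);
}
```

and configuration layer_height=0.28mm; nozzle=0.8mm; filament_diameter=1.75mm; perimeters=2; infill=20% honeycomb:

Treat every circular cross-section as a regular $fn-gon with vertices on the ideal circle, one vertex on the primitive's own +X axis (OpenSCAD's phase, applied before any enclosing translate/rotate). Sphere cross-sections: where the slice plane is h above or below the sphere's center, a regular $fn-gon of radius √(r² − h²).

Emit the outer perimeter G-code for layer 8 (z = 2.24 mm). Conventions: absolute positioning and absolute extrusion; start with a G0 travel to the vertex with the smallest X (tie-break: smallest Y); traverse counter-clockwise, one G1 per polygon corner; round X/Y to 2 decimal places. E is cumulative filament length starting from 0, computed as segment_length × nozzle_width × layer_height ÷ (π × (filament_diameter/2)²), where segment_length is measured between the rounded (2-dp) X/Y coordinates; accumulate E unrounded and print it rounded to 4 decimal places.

At z = 2.24 mm: the cube (footprint 8.5×28.5) is included at this height; the cube at (-4, 0) is present — its section is the full 24×25 rectangle; the r=11.5 sphere at (-0.5, -2) slices to a regular 16-gon of circumradius 11.280 (√(r²−h²) with h=2.24 from center); the r=6.5 cylinder at (10.5, 0) contributes a regular 16-gon of circumradius 6.5; After the difference (first − rest): starting from the 8.5×28.5 cube, the 24×25 cube at (-4, 0) partially overlaps it — only the 212.50 mm² overlap (of its 600.00 mm²) is removed, clipping the outline; the r=11.5 sphere at (-0.5, -2) misses the remaining region (no effect); the r=6.5 cylinder at (10.5, 0) misses the remaining region (no effect) — 1 connected region. The outline is a single polygon with 4 vertices. Extrusion per mm of travel: 0.8 × 0.28 / (π × 0.875²) = 0.093128. Accumulating E over each segment gives final E = 2.2351.

G0 X0.00 Y25.00 Z2.24
G1 X8.50 Y25.00 E0.7916
G1 X8.50 Y28.50 E1.1175
G1 X0.00 Y28.50 E1.9091
G1 X0.00 Y25.00 E2.2351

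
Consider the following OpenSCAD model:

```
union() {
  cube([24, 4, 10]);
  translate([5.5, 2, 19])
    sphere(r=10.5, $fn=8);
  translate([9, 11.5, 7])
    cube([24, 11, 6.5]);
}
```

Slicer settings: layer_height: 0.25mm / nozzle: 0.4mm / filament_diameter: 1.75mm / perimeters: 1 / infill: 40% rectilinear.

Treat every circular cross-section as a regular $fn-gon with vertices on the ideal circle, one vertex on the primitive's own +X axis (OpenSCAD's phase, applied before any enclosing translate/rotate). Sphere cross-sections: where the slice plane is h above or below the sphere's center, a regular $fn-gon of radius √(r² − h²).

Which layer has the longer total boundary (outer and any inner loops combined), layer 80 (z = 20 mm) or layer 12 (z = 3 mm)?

Layer 80 (z = 20): the cube is absent (z outside [0, 10]); the sphere at (5.5, 2): section is a regular 8-gon, circumradius = √(r²−h²) = √(10.5²−1²) = 10.452 (perimeter = 2·8·10.452·sin(180°/8) = 64.00 mm); the cube at (9, 11.5) is not intersected at this z (z outside [7, 13.5]); Taking the union: only the r=10.5 sphere at (5.5, 2) is present, so the union is just that shape — boundary = 64.00 mm. So its perimeter = 64.00 mm. Layer 12 (z = 3): the 24×4 cube contributes its full rectangle (perimeter 56.00 mm); the sphere at (5.5, 2) is absent (|z−center|=16.000 > r=10.5); the cube at (9, 11.5) does not reach this height (z outside [7, 13.5]); Combining (union): only the 24×4 cube is present, so the union is just that shape — boundary = 56.00 mm. So its perimeter = 56.00 mm. Layer 80 is larger (64.00 vs 56.00 mm).

layer 80 (z = 20 mm)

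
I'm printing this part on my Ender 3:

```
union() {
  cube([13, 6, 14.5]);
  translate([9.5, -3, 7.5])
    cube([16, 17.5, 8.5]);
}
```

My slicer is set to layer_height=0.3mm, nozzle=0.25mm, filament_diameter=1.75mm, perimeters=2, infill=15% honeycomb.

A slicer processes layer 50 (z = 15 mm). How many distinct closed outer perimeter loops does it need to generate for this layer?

At z = 15 mm: the cube does not reach this height (z outside [0, 14.5]); the 16×17.5 cube at (9.5, -3) contributes its full rectangle; Merging all regions: only the 16×17.5 cube at (9.5, -3) is present, so the union is just that shape — 1 connected region. The result has 1 disconnected region.

1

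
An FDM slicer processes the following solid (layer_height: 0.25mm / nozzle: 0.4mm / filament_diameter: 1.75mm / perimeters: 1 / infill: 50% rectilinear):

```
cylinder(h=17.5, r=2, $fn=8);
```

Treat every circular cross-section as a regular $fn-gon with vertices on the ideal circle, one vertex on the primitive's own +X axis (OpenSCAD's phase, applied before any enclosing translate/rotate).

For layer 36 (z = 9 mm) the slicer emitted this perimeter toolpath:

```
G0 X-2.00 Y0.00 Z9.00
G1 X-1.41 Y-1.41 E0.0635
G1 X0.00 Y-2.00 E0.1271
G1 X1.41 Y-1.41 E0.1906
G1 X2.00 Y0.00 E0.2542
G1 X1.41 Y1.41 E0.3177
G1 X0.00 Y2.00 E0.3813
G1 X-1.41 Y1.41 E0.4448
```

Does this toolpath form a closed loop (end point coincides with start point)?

no

Start point (G0): (-2.00, 0.00). End point (last G1): the path does not return to the start — open.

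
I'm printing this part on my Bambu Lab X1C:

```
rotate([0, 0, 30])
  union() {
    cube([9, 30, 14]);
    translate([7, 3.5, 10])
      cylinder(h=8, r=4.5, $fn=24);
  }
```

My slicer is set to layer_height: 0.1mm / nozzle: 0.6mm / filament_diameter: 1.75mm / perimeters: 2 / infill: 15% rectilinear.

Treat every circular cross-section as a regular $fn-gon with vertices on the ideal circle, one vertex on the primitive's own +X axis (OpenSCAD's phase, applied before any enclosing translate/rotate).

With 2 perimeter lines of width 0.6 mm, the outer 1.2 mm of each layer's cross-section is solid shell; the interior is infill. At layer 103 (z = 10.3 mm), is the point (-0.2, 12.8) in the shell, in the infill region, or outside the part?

infill

At z = 10.3 mm: the cube is present — its section is the full 9×30 rectangle; the cylinder at (7, 3.5): section is a regular 24-gon, circumradius r=4.5; Merging all regions: the regions partially overlap (shared area 45.23 mm²), so overlapping operands fuse into one piece — 1 connected region; (whole slice rotated 30° about Z — lengths, areas and connectivity unchanged). Overall, the cross-section is a single solid region. Undo the 30° rotation: the query point maps to (6.227, 11.185) in the un-rotated model frame. The nearest boundary edge runs (9.00, 30.00)→(9.00, 7.50); distance from the point to it = 2.77 mm. The point is inside the cross-section and 2.77 mm from the nearest boundary — more than the 1.2 mm shell width (2 × 0.6), so it's in the infill interior.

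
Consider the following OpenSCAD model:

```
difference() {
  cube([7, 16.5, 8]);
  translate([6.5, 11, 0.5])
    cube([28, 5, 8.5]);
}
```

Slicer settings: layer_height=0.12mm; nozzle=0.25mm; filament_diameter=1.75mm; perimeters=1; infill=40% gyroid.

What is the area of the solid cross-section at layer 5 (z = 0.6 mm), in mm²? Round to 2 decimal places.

At z = 0.6 mm: the cube (footprint 7×16.5) is included at this height (area 115.50 mm²); the 28×5 cube at (6.5, 11) contributes its full rectangle (area 140.00 mm²); Subtracting the remaining from the first: starting from the 7×16.5 cube (115.50 mm²), the 28×5 cube at (6.5, 11) partially overlaps it — only the 2.50 mm² overlap (of its 140.00 mm²) is removed, clipping the outline — area = 113.00 mm². Overall, the cross-section is a single solid region. Net area = 113.00 mm².

113.00 mm²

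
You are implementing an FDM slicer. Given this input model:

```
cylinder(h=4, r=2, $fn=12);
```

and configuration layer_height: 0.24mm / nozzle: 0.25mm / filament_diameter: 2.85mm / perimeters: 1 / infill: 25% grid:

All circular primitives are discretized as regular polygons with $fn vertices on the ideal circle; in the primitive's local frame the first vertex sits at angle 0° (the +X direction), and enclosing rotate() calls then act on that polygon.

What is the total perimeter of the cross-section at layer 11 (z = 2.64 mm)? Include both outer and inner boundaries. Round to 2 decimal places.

12.42 mm

At z = 2.64 mm: the r=2 cylinder gives a regular 12-gon of circumradius 2 (constant along its height) (perimeter = 2·12·2.000·sin(180°/12) = 12.42 mm). Overall, the cross-section is a single solid region. Total boundary length (outer) = 12.42 mm.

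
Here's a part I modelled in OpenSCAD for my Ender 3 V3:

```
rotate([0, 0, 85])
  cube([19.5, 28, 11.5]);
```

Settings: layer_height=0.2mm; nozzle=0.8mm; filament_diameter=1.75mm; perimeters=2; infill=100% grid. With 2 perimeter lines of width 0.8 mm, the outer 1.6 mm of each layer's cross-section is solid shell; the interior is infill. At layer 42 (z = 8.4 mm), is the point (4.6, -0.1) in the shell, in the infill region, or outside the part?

At z = 8.4 mm: the cube is present — its section is the full 19.5×28 rectangle; (rotated 85° about Z; rotation is an isometry so areas/perimeters/island counts are preserved). Overall, the cross-section is a single solid region. Undo the 85° rotation: the query point maps to (0.301, -4.591) in the un-rotated model frame. The nearest boundary edge runs (0.00, 0.00)→(19.50, 0.00); distance from the point to it = 4.59 mm. The point is not inside any of the regions above, so it lies outside the cross-section (4.59 mm from the nearest boundary).

outside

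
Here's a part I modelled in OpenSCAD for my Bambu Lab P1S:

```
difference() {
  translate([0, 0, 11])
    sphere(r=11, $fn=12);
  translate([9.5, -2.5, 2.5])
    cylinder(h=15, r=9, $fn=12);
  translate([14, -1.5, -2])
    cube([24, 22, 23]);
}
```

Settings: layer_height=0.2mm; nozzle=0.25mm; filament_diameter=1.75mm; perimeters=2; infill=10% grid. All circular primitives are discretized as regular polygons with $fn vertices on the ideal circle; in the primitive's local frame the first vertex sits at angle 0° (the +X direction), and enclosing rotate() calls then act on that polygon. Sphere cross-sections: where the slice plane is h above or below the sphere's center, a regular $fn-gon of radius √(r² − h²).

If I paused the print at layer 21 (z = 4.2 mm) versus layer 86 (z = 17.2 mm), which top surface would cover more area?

Layer 21 (z = 4.2): the sphere: section is a regular 12-gon, circumradius = √(r²−h²) = √(11²−6.8²) = 8.646 (area = (12/2)·8.646²·sin(360°/12) = 224.28 mm²); the cylinder at (9.5, -2.5): section is a regular 12-gon, circumradius r=9 (area = (12/2)·9.000²·sin(360°/12) = 243.00 mm²); the cube at (14, -1.5) (footprint 24×22) is included at this height (area 528.00 mm²); After the difference (first − rest): starting from the r=11 sphere (224.28 mm²), the r=9 cylinder at (9.5, -2.5) partially overlaps it — only the 74.04 mm² overlap (of its 243.00 mm²) is removed, clipping the outline; the 24×22 cube at (14, -1.5) misses the remaining region (no effect) — area = 150.24 mm². So its area = 150.24 mm². Layer 86 (z = 17.2): the r=11 sphere slices to a regular 12-gon of circumradius 9.086 (√(r²−h²) with h=6.2 from center) (area = (12/2)·9.086²·sin(360°/12) = 247.68 mm²); the cylinder at (9.5, -2.5): section is a regular 12-gon, circumradius r=9 (area = (12/2)·9.000²·sin(360°/12) = 243.00 mm²); the cube at (14, -1.5) is present — its section is the full 24×22 rectangle (area 528.00 mm²); After the difference (first − rest): starting from the r=11 sphere (247.68 mm²), the r=9 cylinder at (9.5, -2.5) partially overlaps it — only the 81.35 mm² overlap (of its 243.00 mm²) is removed, clipping the outline; the 24×22 cube at (14, -1.5) misses the remaining region (no effect) — area = 166.33 mm². So its area = 166.33 mm². Layer 86 is larger (166.33 vs 150.24 mm²).

layer 86 (z = 17.2 mm)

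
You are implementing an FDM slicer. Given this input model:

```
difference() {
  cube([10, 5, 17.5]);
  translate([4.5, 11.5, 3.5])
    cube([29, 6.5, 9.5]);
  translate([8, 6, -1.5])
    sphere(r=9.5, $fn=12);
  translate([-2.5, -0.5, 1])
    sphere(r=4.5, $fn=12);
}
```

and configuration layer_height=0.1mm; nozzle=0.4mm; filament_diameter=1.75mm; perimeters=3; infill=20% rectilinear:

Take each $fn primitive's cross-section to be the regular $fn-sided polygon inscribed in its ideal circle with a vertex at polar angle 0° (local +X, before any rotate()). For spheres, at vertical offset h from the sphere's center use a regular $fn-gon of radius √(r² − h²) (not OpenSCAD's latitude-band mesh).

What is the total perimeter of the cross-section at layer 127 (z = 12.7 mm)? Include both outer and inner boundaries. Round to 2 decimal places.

30.00 mm

At z = 12.7 mm: the cube is present — its section is the full 10×5 rectangle (perimeter 30.00 mm); the cube at (4.5, 11.5) is present — its section is the full 29×6.5 rectangle (perimeter 71.00 mm); the sphere at (8, 6) is not intersected at this z (|z−center|=14.200 > r=9.5); the sphere at (-2.5, -0.5) is absent (|z−center|=11.700 > r=4.5); Taking the first minus the rest: starting from the 10×5 cube, the 29×6.5 cube at (4.5, 11.5) misses the remaining region (no effect) — boundary = 30.00 mm. Overall, the cross-section is a single solid region. Total boundary length (outer) = 30.00 mm.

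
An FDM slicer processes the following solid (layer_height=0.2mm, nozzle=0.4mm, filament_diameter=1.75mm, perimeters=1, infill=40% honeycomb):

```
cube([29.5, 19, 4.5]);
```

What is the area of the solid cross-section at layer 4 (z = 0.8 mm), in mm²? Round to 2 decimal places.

At z = 0.8 mm: the cube (footprint 29.5×19) is included at this height (area 560.50 mm²). Overall, the cross-section is a single solid region. Net area = 560.50 mm².

560.50 mm²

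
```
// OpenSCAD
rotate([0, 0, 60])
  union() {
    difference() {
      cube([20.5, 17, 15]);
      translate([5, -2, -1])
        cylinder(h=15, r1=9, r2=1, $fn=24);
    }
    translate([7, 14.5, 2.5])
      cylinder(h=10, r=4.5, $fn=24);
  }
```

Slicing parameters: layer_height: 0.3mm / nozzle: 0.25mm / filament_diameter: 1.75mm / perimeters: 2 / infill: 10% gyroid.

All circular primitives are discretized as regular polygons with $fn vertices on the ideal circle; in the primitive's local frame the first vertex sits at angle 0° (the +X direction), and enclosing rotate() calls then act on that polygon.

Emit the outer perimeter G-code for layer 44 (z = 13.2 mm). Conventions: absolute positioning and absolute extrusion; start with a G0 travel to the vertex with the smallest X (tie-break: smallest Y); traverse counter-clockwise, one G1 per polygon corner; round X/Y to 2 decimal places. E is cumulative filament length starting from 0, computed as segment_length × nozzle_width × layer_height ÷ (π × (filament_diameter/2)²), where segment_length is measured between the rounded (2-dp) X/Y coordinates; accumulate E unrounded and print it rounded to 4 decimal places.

G0 X-14.72 Y8.50 Z13.20
G1 X0.00 Y0.00 E0.5300
G1 X10.25 Y17.75 E1.1691
G1 X-4.47 Y26.25 E1.6992
G1 X-14.72 Y8.50 E2.3383

At z = 13.2 mm: the cube is present — its section is the full 20.5×17 rectangle; the cone at (5, -2) (r1=9→r2=1) has section circumradius 1.427 here — a regular 24-gon; After the difference (first − rest): starting from the 20.5×17 cube, the cone at (5, -2) misses the remaining region (no effect) — 1 connected region; the cylinder at (7, 14.5) does not reach this height (z outside [2.5, 12.5]); Merging all regions: only the result so far is present, so the union is just that shape — 1 connected region; (whole slice rotated 60° about Z — lengths, areas and connectivity unchanged). The outline is a single polygon with 4 vertices. Extrusion per mm of travel: 0.25 × 0.3 / (π × 0.875²) = 0.031181. Accumulating E over each segment gives final E = 2.3383.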